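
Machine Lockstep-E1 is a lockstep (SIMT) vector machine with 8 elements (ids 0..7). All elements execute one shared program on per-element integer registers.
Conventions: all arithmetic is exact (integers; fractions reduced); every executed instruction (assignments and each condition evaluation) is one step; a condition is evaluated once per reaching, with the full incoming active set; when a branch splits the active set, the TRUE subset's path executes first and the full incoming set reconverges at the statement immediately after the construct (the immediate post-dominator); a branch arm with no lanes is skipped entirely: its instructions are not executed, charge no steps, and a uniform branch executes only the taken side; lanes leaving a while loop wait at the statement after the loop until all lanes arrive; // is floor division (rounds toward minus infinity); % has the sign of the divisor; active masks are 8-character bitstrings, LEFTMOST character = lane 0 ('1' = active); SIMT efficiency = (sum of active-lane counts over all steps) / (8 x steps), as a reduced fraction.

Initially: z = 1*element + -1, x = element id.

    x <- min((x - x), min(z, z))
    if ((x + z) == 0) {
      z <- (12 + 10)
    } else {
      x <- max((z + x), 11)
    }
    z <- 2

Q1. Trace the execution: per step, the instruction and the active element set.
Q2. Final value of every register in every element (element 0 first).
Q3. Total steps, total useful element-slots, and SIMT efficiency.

step 0: x <- min((x - x), min(z, z)) 11111111
step 1: eval ((x + z) == 0)          11111111
step 2: z <- (12 + 10)               01000000
step 3: x <- max((z + x), 11)        10111111
step 4: z <- 2                       11111111

Answer: 5 steps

z: 2,2,2,2,2,2,2,2
x: 11,0,11,11,11,11,11,11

steps = 5; useful = 32; efficiency = 32/40 = 4/5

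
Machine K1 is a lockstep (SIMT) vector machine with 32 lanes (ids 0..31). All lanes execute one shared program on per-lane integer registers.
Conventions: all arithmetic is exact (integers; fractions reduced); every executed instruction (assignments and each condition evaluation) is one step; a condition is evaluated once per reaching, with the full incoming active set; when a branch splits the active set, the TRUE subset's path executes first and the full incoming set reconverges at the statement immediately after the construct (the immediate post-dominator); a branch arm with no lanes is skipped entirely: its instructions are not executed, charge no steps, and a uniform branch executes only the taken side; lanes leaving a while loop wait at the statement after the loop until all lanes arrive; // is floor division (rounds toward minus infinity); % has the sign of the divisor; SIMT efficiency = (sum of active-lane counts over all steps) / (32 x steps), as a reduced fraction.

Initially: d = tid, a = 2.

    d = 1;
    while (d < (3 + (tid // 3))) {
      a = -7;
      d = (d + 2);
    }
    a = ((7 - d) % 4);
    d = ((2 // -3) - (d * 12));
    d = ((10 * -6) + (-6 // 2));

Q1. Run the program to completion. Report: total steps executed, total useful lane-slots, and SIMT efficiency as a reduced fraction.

Answer: 23 steps, 511 useful, 511/736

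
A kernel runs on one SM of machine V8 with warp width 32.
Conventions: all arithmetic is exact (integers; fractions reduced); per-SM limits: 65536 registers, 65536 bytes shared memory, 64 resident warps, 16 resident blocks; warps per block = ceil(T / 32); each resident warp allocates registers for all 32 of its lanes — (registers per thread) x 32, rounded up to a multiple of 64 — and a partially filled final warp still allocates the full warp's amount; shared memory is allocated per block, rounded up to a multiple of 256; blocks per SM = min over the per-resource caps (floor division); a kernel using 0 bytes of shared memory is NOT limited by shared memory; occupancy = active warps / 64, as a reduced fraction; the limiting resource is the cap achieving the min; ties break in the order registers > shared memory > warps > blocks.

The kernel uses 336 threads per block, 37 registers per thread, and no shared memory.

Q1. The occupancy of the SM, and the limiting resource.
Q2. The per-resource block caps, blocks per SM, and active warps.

Answer: occupancy 11/16, limited by registers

registers: 4 blocks
shared memory: no limit (kernel uses none)
warps: 5 blocks
blocks: 16 blocks

Answer: 4 blocks, 44 active warps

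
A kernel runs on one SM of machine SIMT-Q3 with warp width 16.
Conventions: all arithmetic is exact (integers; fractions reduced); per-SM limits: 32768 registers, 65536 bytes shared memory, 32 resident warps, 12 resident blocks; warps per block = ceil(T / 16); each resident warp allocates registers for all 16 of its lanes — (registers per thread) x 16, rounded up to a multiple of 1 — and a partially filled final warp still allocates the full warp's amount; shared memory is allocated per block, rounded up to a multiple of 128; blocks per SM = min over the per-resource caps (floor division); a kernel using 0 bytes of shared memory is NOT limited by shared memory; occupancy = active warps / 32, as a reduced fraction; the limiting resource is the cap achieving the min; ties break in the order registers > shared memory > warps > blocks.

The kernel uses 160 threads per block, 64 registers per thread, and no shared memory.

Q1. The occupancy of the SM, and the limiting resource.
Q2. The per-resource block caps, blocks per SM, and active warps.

Answer: occupancy 15/16, limited by registers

registers: 3 blocks
shared memory: no limit (kernel uses none)
warps: 3 blocks
blocks: 12 blocks

Answer: 3 blocks, 30 active warps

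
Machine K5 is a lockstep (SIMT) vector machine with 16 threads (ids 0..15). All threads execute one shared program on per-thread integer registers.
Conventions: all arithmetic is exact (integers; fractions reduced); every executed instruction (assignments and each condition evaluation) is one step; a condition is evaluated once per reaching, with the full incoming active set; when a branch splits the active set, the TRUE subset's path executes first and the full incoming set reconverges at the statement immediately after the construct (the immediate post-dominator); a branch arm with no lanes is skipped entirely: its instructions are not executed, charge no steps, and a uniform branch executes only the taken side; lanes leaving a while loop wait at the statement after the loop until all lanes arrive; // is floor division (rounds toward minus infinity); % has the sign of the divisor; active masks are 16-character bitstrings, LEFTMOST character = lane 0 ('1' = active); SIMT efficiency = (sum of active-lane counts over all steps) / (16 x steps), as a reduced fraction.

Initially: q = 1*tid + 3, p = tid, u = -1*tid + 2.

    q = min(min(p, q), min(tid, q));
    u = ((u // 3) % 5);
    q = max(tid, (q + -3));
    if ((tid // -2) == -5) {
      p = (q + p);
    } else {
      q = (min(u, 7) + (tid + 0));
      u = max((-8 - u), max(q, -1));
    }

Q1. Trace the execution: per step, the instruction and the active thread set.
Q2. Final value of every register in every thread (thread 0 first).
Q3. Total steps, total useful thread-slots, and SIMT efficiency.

step 0: q <- min(min(p, q), min(tid, q)) 1111111111111111
step 1: u <- ((u // 3) % 5)          1111111111111111
step 2: q <- max(tid, (q + -3))      1111111111111111
step 3: eval ((tid // -2) == -5)     1111111111111111
step 4: p <- (q + p)                 0000000001100000
step 5: q <- (min(u, 7) + (tid + 0)) 1111111110011111
step 6: u <- max((-8 - u), max(q, -1)) 1111111110011111

Answer: 7 steps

q: 0,1,2,7,8,9,9,10,11,9,10,13,13,14,15,15
p: 0,1,2,3,4,5,6,7,8,18,20,11,12,13,14,15
u: 0,1,2,7,8,9,9,10,11,2,2,13,13,14,15,15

steps = 7; useful = 94; efficiency = 94/112 = 47/56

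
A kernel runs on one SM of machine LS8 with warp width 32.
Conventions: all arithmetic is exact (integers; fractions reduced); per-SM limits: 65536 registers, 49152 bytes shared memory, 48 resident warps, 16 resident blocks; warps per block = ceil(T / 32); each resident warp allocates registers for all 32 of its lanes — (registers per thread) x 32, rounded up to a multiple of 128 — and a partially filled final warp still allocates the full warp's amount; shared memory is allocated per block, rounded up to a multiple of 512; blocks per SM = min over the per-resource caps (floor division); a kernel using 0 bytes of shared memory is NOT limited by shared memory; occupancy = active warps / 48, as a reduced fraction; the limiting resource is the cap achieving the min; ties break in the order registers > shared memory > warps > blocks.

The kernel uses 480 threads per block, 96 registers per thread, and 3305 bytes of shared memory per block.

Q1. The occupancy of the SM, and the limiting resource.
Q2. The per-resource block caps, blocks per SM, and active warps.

Answer: occupancy 5/16, limited by registers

registers: 1 block
shared memory: 13 blocks
warps: 3 blocks
blocks: 16 blocks

Answer: 1 block, 15 active warps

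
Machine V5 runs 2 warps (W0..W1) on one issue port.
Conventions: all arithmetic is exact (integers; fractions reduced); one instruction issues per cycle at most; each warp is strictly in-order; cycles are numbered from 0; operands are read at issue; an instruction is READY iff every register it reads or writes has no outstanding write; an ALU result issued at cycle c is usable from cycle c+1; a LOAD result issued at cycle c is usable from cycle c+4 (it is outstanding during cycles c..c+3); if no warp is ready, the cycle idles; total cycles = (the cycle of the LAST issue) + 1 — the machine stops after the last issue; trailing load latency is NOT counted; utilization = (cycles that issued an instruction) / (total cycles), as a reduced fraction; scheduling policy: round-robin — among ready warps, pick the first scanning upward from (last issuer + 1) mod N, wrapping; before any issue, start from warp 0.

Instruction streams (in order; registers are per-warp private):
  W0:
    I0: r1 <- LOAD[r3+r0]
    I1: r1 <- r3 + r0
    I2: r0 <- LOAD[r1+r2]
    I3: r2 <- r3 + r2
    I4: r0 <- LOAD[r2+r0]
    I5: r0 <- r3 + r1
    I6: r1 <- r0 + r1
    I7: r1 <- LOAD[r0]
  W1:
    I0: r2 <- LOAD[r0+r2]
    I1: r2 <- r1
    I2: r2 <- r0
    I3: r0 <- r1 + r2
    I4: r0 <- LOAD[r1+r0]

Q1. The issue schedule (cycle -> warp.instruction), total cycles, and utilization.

cycle 0: W0.I0
cycle 1: W1.I0
cycle 2: idle
cycle 3: idle
cycle 4: W0.I1
cycle 5: W1.I1
cycle 6: W0.I2
cycle 7: W1.I2
cycle 8: W0.I3
cycle 9: W1.I3
cycle 10: W0.I4
cycle 11: W1.I4
cycle 12: idle
cycle 13: idle
cycle 14: W0.I5
cycle 15: W0.I6
cycle 16: W0.I7

Answer: 17 cycles, utilization 13/17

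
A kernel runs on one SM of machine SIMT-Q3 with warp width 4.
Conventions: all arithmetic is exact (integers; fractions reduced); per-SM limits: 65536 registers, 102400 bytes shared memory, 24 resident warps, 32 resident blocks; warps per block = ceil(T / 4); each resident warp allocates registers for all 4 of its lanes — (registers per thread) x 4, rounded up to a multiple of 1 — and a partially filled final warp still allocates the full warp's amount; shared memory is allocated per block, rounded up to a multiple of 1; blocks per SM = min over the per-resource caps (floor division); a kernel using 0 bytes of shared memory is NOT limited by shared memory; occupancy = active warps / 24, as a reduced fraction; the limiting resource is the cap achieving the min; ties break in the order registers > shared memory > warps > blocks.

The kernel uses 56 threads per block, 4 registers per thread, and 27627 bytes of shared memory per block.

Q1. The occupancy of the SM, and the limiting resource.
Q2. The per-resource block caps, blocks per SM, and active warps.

Answer: occupancy 7/12, limited by warps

registers: 292 blocks
shared memory: 3 blocks
warps: 1 block
blocks: 32 blocks

Answer: 1 block, 14 active warps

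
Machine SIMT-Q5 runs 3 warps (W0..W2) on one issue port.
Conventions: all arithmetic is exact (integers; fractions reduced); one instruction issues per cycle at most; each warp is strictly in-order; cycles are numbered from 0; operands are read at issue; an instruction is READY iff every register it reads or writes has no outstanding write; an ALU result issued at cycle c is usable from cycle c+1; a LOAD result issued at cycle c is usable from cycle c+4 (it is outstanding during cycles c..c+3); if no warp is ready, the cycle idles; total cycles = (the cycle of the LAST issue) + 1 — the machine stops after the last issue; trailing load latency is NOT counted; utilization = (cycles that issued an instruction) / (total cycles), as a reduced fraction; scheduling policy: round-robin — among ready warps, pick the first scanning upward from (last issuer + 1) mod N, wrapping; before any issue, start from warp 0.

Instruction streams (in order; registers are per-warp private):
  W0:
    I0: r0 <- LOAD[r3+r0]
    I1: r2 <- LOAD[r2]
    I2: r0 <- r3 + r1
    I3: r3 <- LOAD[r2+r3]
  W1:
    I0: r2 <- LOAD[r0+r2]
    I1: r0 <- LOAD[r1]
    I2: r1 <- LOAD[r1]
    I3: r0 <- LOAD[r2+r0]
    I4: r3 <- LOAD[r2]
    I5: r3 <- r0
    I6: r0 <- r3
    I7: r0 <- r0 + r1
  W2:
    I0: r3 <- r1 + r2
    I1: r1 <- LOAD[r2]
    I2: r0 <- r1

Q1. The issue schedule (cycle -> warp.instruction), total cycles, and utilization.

cycle 0: W0.I0
cycle 1: W1.I0
cycle 2: W2.I0
cycle 3: W0.I1
cycle 4: W1.I1
cycle 5: W2.I1
cycle 6: W0.I2
cycle 7: W1.I2
cycle 8: W0.I3
cycle 9: W1.I3
cycle 10: W2.I2
cycle 11: W1.I4
cycle 12: idle
cycle 13: idle
cycle 14: idle
cycle 15: W1.I5
cycle 16: W1.I6
cycle 17: W1.I7

Answer: 18 cycles, utilization 5/6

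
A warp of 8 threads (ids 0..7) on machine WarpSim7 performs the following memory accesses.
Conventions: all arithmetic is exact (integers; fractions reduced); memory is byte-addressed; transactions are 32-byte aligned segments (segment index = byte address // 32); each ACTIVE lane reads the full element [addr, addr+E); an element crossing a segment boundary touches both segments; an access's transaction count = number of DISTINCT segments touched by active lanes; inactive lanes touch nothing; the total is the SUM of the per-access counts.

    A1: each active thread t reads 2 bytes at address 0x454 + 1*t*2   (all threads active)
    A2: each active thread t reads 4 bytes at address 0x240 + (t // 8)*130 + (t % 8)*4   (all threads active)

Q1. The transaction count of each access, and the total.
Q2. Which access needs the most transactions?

A1: 2 transactions
A2: 1 transaction

Answer: 2,1; total 3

Answer: A1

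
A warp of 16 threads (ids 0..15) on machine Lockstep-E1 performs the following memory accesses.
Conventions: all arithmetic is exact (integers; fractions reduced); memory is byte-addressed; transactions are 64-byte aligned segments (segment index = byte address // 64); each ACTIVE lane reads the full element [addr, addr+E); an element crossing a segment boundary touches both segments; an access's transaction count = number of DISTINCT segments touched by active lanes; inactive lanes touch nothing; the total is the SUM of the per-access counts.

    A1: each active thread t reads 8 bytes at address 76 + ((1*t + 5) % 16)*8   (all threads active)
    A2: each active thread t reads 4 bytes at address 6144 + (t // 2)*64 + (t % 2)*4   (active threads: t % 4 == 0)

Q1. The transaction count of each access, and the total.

A1: 3 transactions
A2: 4 transactions

Answer: 3,4; total 7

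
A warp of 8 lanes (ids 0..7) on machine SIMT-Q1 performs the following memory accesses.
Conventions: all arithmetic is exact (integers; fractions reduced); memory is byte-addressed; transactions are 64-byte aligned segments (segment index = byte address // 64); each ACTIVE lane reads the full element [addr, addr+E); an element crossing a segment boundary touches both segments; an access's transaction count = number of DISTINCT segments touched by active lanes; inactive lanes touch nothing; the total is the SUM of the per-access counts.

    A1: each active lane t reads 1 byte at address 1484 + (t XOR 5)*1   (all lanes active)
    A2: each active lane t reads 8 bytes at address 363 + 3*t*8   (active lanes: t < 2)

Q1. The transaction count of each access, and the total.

A1: 1 transaction
A2: 2 transactions

Answer: 1,2; total 3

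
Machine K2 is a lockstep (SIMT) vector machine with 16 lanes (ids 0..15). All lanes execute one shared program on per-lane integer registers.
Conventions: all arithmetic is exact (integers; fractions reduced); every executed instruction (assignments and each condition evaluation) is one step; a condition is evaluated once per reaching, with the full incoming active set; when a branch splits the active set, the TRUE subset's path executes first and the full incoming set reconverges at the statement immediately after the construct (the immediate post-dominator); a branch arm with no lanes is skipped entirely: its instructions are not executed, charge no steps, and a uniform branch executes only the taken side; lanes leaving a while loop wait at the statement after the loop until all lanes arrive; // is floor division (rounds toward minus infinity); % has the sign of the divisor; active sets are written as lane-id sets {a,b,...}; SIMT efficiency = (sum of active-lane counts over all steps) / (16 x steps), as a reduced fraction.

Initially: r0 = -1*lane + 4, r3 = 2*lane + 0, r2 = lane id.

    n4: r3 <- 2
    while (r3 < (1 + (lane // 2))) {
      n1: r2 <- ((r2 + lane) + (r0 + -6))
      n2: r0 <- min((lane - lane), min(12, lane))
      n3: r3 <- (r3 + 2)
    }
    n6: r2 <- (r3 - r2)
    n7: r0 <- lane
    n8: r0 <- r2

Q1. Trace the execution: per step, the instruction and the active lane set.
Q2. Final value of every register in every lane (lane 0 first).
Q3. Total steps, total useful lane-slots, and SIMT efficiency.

step 0: r3 <- 2                      {0,1,2,3,4,5,6,7,8,9,10,11,12,13,14,15}
step 1: eval (r3 < (1 + (lane // 2))) {0,1,2,3,4,5,6,7,8,9,10,11,12,13,14,15}
step 2: r2 <- ((r2 + lane) + (r0 + -6)) {4,5,6,7,8,9,10,11,12,13,14,15}
step 3: r0 <- min((lane - lane), min(12, lane)) {4,5,6,7,8,9,10,11,12,13,14,15}
step 4: r3 <- (r3 + 2)               {4,5,6,7,8,9,10,11,12,13,14,15}
step 5: eval (r3 < (1 + (lane // 2))) {4,5,6,7,8,9,10,11,12,13,14,15}
step 6: r2 <- ((r2 + lane) + (r0 + -6)) {8,9,10,11,12,13,14,15}
step 7: r0 <- min((lane - lane), min(12, lane)) {8,9,10,11,12,13,14,15}
step 8: r3 <- (r3 + 2)               {8,9,10,11,12,13,14,15}
step 9: eval (r3 < (1 + (lane // 2))) {8,9,10,11,12,13,14,15}
step 10: r2 <- ((r2 + lane) + (r0 + -6)) {12,13,14,15}
step 11: r0 <- min((lane - lane), min(12, lane)) {12,13,14,15}
step 12: r3 <- (r3 + 2)               {12,13,14,15}
step 13: eval (r3 < (1 + (lane // 2))) {12,13,14,15}
step 14: r2 <- (r3 - r2)              {0,1,2,3,4,5,6,7,8,9,10,11,12,13,14,15}
step 15: r0 <- lane                   {0,1,2,3,4,5,6,7,8,9,10,11,12,13,14,15}
step 16: r0 <- r2                     {0,1,2,3,4,5,6,7,8,9,10,11,12,13,14,15}

Answer: 17 steps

r0: 2,1,0,-1,2,1,0,-1,-2,-4,-6,-8,-14,-17,-20,-23
r3: 2,2,2,2,4,4,4,4,6,6,6,6,8,8,8,8
r2: 2,1,0,-1,2,1,0,-1,-2,-4,-6,-8,-14,-17,-20,-23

steps = 17; useful = 176; efficiency = 176/272 = 11/17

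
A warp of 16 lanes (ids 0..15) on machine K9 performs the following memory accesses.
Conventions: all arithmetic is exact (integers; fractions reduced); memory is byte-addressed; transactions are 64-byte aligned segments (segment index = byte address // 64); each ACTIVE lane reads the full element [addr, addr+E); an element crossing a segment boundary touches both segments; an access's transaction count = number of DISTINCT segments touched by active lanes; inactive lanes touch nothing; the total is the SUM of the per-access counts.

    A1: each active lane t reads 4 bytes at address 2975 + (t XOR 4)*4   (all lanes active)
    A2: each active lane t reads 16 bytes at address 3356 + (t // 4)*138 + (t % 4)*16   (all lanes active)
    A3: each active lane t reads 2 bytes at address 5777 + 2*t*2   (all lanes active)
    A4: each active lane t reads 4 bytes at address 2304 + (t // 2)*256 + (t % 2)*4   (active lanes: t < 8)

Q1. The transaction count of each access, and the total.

A1: 2 transactions
A2: 8 transactions
A3: 2 transactions
A4: 4 transactions

Answer: 2,8,2,4; total 16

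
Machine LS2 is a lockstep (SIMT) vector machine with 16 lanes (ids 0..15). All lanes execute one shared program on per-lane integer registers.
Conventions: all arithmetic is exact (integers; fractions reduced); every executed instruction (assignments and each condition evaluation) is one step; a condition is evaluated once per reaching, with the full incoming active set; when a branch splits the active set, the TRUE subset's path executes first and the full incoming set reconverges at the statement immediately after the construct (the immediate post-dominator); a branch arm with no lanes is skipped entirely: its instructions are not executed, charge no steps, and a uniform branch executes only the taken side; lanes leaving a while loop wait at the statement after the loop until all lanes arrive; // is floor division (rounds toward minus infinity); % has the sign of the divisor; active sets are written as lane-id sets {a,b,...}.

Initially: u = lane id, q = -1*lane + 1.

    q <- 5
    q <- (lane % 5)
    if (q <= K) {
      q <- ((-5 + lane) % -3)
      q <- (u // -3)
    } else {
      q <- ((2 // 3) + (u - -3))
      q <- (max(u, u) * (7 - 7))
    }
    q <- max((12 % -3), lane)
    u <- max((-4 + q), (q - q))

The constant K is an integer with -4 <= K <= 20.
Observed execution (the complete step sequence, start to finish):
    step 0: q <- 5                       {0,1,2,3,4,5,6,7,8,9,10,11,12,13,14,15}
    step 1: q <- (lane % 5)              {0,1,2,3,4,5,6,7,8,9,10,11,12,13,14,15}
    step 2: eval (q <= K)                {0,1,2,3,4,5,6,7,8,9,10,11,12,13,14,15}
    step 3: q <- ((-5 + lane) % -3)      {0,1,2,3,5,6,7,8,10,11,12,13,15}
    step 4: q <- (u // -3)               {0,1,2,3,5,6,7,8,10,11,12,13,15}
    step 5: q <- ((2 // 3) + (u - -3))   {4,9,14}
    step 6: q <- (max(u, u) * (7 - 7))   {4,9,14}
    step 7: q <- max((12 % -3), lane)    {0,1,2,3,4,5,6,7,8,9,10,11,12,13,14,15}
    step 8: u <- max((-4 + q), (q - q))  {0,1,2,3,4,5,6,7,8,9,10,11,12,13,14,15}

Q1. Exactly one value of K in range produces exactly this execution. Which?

Answer: K = 3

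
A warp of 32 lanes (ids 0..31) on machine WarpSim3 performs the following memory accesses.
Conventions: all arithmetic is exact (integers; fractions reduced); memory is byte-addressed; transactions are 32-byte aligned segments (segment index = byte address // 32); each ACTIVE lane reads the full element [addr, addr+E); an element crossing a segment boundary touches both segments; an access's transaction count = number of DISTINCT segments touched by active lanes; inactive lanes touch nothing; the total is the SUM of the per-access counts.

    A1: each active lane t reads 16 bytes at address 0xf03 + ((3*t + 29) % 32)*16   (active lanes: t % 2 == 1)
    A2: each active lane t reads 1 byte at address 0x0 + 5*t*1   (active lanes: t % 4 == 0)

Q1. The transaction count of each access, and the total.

A1: 16 transactions
A2: 5 transactions

Answer: 16,5; total 21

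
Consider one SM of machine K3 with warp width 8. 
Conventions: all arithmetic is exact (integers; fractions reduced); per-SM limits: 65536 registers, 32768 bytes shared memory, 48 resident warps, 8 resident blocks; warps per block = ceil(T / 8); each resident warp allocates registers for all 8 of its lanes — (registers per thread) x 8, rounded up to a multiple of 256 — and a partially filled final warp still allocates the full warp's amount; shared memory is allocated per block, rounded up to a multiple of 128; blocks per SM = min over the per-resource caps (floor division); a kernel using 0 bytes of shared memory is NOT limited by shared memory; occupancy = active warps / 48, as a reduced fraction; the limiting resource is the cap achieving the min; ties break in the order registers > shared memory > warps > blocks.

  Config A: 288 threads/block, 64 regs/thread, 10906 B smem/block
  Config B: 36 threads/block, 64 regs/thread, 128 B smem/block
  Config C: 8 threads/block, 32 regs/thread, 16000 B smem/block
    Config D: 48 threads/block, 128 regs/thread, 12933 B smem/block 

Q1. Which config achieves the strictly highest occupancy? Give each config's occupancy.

occupancies: A 3/4, B 5/6, C 1/24, D 1/4

Answer: B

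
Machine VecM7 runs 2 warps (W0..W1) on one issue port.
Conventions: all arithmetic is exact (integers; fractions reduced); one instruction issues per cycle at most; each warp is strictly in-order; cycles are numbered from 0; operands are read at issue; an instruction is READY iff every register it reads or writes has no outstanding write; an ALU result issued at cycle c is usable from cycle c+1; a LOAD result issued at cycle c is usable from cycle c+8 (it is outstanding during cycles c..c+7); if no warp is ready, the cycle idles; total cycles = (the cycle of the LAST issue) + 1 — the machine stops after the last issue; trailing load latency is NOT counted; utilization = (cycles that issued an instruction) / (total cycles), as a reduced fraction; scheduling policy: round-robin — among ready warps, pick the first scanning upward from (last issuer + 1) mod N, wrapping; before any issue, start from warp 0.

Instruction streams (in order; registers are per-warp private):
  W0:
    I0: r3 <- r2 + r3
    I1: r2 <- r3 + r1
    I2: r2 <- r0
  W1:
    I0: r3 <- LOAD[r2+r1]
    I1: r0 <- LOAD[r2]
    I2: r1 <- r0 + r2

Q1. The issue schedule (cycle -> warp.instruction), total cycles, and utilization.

cycle 0: W0.I0
cycle 1: W1.I0
cycle 2: W0.I1
cycle 3: W1.I1
cycle 4: W0.I2
cycle 5: idle
cycle 6: idle
cycle 7: idle
cycle 8: idle
cycle 9: idle
cycle 10: idle
cycle 11: W1.I2

Answer: 12 cycles, utilization 1/2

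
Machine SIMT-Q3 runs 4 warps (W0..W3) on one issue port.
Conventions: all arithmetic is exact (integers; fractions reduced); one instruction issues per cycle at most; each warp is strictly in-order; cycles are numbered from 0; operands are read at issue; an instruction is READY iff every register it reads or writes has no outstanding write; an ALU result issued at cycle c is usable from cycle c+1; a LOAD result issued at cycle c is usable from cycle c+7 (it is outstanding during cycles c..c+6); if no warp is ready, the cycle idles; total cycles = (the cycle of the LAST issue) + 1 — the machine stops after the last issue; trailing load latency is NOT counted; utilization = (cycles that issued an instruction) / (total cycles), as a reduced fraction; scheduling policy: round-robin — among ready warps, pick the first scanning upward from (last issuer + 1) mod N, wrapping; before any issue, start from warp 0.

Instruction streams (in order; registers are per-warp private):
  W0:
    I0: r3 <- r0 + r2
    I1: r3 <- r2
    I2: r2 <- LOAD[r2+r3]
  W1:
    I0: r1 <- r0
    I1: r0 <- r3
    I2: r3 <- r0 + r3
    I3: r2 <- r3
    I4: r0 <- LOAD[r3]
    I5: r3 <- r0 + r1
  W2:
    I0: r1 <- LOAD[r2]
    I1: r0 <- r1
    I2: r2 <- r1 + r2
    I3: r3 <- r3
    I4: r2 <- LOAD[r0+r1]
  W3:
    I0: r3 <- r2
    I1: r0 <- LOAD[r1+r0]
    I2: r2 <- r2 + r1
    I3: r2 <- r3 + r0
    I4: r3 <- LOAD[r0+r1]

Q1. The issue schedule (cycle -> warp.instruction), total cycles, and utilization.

cycle 0: W0.I0
cycle 1: W1.I0
cycle 2: W2.I0
cycle 3: W3.I0
cycle 4: W0.I1
cycle 5: W1.I1
cycle 6: W3.I1
cycle 7: W0.I2
cycle 8: W1.I2
cycle 9: W2.I1
cycle 10: W3.I2
cycle 11: W1.I3
cycle 12: W2.I2
cycle 13: W3.I3
cycle 14: W1.I4
cycle 15: W2.I3
cycle 16: W3.I4
cycle 17: W2.I4
cycle 18: idle
cycle 19: idle
cycle 20: idle
cycle 21: W1.I5

Answer: 22 cycles, utilization 19/22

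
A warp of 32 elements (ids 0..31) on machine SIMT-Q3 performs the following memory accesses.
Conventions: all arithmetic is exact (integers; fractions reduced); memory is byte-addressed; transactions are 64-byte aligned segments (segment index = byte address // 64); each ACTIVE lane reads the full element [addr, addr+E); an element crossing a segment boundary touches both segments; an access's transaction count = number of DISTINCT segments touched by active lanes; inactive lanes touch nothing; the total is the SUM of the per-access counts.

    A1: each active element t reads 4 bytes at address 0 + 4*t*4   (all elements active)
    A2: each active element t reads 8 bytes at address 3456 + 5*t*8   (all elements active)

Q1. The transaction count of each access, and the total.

A1: 8 transactions
A2: 20 transactions

Answer: 8,20; total 28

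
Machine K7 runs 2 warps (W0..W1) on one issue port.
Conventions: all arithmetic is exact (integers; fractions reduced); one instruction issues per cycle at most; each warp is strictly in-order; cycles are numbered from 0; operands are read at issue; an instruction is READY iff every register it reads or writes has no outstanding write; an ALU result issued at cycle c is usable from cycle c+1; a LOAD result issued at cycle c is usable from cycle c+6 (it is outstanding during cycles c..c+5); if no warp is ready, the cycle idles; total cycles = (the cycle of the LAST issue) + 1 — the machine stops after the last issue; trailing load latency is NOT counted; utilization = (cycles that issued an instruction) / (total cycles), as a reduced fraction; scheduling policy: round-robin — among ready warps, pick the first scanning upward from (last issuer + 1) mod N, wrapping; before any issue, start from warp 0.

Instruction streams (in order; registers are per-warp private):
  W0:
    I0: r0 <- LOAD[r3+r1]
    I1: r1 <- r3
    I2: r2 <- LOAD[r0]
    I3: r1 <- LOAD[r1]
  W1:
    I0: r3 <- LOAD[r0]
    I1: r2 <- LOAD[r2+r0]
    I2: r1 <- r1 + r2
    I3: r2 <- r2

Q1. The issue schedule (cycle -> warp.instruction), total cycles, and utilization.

cycle 0: W0.I0
cycle 1: W1.I0
cycle 2: W0.I1
cycle 3: W1.I1
cycle 4: idle
cycle 5: idle
cycle 6: W0.I2
cycle 7: W0.I3
cycle 8: idle
cycle 9: W1.I2
cycle 10: W1.I3

Answer: 11 cycles, utilization 8/11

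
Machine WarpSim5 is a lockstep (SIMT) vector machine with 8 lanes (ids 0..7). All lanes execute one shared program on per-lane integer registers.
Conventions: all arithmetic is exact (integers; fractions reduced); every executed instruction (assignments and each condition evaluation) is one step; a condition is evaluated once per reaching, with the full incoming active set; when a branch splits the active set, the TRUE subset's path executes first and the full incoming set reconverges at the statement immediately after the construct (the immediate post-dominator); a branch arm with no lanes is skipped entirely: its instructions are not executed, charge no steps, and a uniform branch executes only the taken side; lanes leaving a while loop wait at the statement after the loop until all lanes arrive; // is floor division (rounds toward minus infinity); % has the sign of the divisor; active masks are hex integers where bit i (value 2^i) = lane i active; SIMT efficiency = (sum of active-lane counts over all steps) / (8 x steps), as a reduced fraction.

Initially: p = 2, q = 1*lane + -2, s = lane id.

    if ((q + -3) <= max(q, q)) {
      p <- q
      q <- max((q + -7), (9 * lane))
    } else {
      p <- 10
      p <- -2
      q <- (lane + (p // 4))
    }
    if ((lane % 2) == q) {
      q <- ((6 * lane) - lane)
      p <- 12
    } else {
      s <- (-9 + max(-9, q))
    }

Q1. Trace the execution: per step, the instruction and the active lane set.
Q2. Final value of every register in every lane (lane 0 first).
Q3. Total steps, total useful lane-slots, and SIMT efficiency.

step 0: eval ((q + -3) <= max(q, q)) 0xff
step 1: p <- q                       0xff
step 2: q <- max((q + -7), (9 * lane)) 0xff
step 3: eval ((lane % 2) == q)       0xff
step 4: q <- ((6 * lane) - lane)     0x01
step 5: p <- 12                      0x01
step 6: s <- (-9 + max(-9, q))       0xfe

Answer: 7 steps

p: 12,-1,0,1,2,3,4,5
q: 0,9,18,27,36,45,54,63
s: 0,0,9,18,27,36,45,54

steps = 7; useful = 41; efficiency = 41/56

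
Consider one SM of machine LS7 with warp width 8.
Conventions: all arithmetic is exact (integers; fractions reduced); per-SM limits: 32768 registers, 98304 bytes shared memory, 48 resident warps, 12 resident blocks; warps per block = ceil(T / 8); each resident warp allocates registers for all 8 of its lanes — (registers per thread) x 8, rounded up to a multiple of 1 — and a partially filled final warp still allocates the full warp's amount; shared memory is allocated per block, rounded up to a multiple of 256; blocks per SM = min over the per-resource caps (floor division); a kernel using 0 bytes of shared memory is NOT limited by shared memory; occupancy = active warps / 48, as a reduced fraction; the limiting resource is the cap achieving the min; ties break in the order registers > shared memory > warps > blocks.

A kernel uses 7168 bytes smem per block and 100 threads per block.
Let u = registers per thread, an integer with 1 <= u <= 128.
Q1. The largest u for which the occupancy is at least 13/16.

Answer: u = 105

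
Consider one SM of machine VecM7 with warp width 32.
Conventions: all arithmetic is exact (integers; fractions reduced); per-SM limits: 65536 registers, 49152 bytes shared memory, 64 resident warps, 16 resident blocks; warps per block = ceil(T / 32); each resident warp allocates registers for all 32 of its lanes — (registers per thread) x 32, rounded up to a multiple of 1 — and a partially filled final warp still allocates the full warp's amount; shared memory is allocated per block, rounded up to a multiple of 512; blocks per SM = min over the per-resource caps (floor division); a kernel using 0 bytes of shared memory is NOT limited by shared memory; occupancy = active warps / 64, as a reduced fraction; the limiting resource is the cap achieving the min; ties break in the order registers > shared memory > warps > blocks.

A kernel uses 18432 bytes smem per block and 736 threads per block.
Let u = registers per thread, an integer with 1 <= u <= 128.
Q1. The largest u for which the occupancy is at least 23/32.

Answer: u = 44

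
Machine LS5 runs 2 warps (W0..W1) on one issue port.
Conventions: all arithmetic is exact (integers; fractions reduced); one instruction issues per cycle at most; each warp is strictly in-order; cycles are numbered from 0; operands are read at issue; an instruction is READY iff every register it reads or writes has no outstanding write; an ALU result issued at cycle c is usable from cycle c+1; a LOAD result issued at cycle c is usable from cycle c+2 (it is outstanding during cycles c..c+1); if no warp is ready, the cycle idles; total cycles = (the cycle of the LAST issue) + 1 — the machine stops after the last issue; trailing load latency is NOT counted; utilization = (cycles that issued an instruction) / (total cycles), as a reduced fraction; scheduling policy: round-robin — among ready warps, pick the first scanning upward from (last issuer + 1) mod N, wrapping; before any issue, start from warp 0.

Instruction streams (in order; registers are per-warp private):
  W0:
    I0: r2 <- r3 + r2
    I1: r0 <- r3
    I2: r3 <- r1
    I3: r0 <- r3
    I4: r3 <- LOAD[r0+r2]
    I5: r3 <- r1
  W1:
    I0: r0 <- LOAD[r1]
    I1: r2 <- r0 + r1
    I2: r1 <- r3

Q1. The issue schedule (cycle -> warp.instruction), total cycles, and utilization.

cycle 0: W0.I0
cycle 1: W1.I0
cycle 2: W0.I1
cycle 3: W1.I1
cycle 4: W0.I2
cycle 5: W1.I2
cycle 6: W0.I3
cycle 7: W0.I4
cycle 8: idle
cycle 9: W0.I5

Answer: 10 cycles, utilization 9/10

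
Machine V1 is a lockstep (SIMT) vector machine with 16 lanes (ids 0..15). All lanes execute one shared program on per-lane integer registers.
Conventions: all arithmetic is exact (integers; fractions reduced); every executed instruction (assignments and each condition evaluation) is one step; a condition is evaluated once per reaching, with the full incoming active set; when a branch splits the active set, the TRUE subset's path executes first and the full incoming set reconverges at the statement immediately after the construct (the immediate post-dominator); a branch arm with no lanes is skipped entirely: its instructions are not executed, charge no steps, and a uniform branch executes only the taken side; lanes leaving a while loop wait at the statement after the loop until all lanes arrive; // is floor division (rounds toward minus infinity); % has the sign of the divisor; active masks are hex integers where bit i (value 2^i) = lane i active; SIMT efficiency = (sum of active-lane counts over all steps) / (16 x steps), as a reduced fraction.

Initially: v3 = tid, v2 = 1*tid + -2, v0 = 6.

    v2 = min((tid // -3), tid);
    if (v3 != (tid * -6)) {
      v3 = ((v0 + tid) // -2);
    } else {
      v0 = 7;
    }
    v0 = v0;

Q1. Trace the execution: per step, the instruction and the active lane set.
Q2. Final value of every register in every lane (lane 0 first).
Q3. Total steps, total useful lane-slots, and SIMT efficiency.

step 0: v2 <- min((tid // -3), tid)  0xffff
step 1: eval (v3 != (tid * -6))      0xffff
step 2: v3 <- ((v0 + tid) // -2)     0xfffe
step 3: v0 <- 7                      0x0001
step 4: v0 <- v0                     0xffff

Answer: 5 steps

v3: 0,-4,-4,-5,-5,-6,-6,-7,-7,-8,-8,-9,-9,-10,-10,-11
v2: 0,-1,-1,-1,-2,-2,-2,-3,-3,-3,-4,-4,-4,-5,-5,-5
v0: 7,6,6,6,6,6,6,6,6,6,6,6,6,6,6,6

steps = 5; useful = 64; efficiency = 64/80 = 4/5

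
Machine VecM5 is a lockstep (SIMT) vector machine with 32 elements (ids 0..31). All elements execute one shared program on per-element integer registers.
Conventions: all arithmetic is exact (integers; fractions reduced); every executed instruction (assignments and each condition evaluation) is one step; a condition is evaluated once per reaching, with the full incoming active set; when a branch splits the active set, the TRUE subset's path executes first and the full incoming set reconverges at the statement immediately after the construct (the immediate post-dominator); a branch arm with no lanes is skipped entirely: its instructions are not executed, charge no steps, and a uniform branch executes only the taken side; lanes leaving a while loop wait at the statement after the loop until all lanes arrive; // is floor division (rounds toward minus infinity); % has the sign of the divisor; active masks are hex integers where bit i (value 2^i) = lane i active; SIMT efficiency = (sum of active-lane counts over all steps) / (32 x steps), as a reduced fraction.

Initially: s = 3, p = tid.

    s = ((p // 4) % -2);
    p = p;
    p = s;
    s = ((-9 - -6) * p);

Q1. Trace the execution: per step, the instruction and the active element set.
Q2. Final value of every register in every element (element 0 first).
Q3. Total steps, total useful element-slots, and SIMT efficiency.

step 0: s <- ((p // 4) % -2)         0xffffffff
step 1: p <- p                       0xffffffff
step 2: p <- s                       0xffffffff
step 3: s <- ((-9 - -6) * p)         0xffffffff

Answer: 4 steps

s: 0,0,0,0,3,3,3,3,0,0,0,0,3,3,3,3,0,0,0,0,3,3,3,3,0,0,0,0,3,3,3,3
p: 0,0,0,0,-1,-1,-1,-1,0,0,0,0,-1,-1,-1,-1,0,0,0,0,-1,-1,-1,-1,0,0,0,0,-1,-1,-1,-1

steps = 4; useful = 128; efficiency = 128/128 = 1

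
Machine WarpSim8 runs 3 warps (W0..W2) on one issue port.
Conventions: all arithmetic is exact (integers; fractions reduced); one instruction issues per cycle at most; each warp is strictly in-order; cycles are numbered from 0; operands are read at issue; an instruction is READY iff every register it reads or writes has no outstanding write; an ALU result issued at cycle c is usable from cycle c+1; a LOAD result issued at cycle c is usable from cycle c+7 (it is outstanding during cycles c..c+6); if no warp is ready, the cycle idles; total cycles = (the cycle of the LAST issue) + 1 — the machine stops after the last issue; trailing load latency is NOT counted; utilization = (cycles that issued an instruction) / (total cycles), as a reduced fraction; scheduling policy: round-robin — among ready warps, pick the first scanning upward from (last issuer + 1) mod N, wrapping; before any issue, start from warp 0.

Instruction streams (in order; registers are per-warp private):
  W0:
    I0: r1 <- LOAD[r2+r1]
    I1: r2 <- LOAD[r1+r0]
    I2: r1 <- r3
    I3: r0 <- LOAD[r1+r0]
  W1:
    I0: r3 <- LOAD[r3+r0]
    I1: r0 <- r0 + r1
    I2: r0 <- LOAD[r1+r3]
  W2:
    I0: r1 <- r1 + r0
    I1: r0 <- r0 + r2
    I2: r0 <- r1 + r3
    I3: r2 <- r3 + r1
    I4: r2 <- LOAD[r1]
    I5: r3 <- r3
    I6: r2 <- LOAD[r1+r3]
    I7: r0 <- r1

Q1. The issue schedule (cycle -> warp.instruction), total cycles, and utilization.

cycle 0: W0.I0
cycle 1: W1.I0
cycle 2: W2.I0
cycle 3: W1.I1
cycle 4: W2.I1
cycle 5: W2.I2
cycle 6: W2.I3
cycle 7: W0.I1
cycle 8: W1.I2
cycle 9: W2.I4
cycle 10: W0.I2
cycle 11: W2.I5
cycle 12: W0.I3
cycle 13: idle
cycle 14: idle
cycle 15: idle
cycle 16: W2.I6
cycle 17: W2.I7

Answer: 18 cycles, utilization 5/6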